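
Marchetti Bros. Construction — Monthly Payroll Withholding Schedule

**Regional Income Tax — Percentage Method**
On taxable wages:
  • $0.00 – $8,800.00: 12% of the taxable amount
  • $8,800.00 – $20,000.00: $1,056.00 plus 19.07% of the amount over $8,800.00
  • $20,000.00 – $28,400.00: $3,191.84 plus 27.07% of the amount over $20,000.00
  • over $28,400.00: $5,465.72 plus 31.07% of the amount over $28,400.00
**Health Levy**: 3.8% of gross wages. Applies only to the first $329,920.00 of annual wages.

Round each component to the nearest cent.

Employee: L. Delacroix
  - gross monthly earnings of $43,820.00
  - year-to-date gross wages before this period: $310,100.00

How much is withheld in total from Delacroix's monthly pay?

Regional Income Tax: taxable = $43,820.00
  $5,465.72 + 31.07% × ($43,820.00 − $28,400.00) = $5,465.72 + 31.07% × $15,420.00 = $10,256.71
Health Levy: cap $329,920.00 − YTD $310,100.00 = $19,820.00 subject; 3.8% × $19,820.00 = $753.16
Total: $10,256.71 + $753.16 = $11,009.87

$11,009.87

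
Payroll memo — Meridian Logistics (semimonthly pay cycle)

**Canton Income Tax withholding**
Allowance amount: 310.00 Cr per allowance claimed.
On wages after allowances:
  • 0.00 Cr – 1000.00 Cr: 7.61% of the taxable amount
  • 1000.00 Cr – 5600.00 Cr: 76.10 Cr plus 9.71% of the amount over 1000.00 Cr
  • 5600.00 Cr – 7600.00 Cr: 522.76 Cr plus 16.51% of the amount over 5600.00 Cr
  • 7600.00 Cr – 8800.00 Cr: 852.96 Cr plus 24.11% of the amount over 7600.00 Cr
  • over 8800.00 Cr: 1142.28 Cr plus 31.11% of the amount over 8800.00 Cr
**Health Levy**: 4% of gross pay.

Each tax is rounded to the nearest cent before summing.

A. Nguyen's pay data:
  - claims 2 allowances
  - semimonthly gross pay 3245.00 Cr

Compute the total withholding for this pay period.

Canton Income Tax: taxable = 3245.00 Cr − 2×310.00 Cr = 2625.00 Cr
  76.10 Cr + 9.71% × (2625.00 Cr − 1000.00 Cr) = 76.10 Cr + 9.71% × 1625.00 Cr = 233.89 Cr
Health Levy: 4% × 3245.00 Cr = 129.80 Cr
Total: 233.89 Cr + 129.80 Cr = 363.69 Cr

363.69 Cr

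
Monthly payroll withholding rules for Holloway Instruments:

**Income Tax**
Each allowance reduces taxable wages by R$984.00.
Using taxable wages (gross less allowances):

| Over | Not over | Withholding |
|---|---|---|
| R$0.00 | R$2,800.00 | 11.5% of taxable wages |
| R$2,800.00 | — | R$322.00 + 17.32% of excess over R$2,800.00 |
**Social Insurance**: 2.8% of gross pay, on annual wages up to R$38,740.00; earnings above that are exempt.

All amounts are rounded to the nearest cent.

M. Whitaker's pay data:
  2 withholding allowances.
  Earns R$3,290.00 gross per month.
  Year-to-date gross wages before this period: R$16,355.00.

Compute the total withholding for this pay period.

Income Tax: taxable = R$3,290.00 − 2×R$984.00 = R$1,322.00
  11.5% × R$1,322.00 = R$152.03
Social Insurance: 2.8% × R$3,290.00 = R$92.12
Total: R$152.03 + R$92.12 = R$244.15

R$244.15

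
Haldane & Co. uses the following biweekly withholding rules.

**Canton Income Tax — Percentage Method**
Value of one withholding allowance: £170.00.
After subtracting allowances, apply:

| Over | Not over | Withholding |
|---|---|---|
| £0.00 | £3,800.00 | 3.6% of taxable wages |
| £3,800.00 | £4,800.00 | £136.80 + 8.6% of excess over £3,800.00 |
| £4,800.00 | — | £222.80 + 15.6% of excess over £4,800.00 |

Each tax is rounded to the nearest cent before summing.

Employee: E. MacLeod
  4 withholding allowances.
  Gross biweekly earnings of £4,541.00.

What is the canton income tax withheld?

Canton Income Tax: taxable = £4,541.00 − 4×£170.00 = £3,861.00
  £136.80 + 8.6% × (£3,861.00 − £3,800.00) = £136.80 + 8.6% × £61.00 = £142.05

£142.05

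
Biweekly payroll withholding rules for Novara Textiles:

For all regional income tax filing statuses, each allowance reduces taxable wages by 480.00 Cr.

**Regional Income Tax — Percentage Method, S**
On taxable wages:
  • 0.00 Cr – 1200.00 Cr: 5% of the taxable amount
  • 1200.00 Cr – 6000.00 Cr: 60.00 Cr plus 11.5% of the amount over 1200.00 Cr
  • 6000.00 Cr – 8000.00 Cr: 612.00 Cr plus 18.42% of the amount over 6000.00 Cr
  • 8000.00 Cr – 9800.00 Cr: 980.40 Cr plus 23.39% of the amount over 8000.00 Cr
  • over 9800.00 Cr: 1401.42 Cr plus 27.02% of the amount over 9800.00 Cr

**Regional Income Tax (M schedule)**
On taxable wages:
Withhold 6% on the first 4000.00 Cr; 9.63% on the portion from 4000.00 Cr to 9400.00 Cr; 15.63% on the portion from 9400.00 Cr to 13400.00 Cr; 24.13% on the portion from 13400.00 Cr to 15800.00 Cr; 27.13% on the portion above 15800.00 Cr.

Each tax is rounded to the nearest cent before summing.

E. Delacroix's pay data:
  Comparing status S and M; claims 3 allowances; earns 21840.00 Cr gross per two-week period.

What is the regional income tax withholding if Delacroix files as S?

4265.54 Cr

Regional Income Tax (S): taxable = 21840.00 Cr − 3×480.00 Cr = 20400.00 Cr
  1401.42 Cr + 27.02% × (20400.00 Cr − 9800.00 Cr) = 1401.42 Cr + 27.02% × 10600.00 Cr = 4265.54 Cr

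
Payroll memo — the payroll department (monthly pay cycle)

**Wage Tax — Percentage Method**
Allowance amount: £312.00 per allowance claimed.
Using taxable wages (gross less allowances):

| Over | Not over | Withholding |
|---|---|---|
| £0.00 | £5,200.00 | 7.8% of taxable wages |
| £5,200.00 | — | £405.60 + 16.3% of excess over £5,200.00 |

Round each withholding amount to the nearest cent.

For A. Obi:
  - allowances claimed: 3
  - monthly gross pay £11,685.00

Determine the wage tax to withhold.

£1,310.09

Wage Tax: taxable = £11,685.00 − 3×£312.00 = £10,749.00
  £405.60 + 16.3% × (£10,749.00 − £5,200.00) = £405.60 + 16.3% × £5,549.00 = £1,310.09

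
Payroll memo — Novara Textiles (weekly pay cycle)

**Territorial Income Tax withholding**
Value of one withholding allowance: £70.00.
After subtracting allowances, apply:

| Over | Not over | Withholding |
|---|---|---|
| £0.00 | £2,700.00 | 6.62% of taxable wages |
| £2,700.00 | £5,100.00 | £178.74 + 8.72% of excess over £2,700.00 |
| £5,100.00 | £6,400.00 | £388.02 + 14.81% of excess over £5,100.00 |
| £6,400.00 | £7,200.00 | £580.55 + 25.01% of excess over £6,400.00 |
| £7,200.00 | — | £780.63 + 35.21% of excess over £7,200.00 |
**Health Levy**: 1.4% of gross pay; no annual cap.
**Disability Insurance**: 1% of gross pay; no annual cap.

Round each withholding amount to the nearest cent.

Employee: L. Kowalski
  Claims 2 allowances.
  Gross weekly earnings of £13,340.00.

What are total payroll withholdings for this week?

£3,213.39

Territorial Income Tax: taxable = £13,340.00 − 2×£70.00 = £13,200.00
  £780.63 + 35.21% × (£13,200.00 − £7,200.00) = £780.63 + 35.21% × £6,000.00 = £2,893.23
Health Levy: 1.4% × £13,340.00 = £186.76
Disability Insurance: 1% × £13,340.00 = £133.40
Total: £2,893.23 + £186.76 + £133.40 = £3,213.39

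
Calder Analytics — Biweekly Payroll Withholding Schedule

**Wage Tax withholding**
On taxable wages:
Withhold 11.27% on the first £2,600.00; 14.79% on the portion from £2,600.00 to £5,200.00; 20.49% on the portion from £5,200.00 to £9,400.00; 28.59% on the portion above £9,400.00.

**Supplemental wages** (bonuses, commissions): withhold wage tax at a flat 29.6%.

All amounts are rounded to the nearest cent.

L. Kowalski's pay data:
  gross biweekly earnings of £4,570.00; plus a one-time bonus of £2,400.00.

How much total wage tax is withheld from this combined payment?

Wage Tax: taxable = £4,570.00
  £293.02 + 14.79% × (£4,570.00 − £2,600.00) = £293.02 + 14.79% × £1,970.00 = £584.38
Supplemental (29.6% flat on bonus): 29.6% × £2,400.00 = £710.40
Total wage tax: £584.38 + £710.40 = £1,294.78

£1,294.78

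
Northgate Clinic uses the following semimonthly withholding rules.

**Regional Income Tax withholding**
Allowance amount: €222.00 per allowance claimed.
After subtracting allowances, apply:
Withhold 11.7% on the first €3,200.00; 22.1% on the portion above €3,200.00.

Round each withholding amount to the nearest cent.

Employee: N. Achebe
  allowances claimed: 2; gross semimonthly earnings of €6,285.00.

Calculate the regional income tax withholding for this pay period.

Regional Income Tax: taxable = €6,285.00 − 2×€222.00 = €5,841.00
  €374.40 + 22.1% × (€5,841.00 − €3,200.00) = €374.40 + 22.1% × €2,641.00 = €958.06

€958.06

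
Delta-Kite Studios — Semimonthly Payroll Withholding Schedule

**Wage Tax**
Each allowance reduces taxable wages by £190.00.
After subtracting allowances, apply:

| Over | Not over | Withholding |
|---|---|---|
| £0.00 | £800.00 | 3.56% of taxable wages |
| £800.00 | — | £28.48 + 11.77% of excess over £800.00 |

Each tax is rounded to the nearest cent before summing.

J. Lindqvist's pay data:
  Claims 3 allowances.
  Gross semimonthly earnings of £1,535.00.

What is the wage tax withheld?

Wage Tax: taxable = £1,535.00 − 3×£190.00 = £965.00
  £28.48 + 11.77% × (£965.00 − £800.00) = £28.48 + 11.77% × £165.00 = £47.90

£47.90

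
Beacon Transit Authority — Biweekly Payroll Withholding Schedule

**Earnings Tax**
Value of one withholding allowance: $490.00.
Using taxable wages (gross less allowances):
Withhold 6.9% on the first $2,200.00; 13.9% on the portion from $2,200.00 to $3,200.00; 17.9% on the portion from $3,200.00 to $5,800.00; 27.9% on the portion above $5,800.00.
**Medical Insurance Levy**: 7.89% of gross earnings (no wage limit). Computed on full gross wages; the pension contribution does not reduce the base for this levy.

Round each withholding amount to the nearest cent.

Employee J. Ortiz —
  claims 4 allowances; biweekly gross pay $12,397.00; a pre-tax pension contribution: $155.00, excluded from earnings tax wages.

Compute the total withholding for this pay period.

$2,984.80

Earnings Tax: taxable = $12,397.00 − $155.00 − 4×$490.00 = $10,282.00
  $756.20 + 27.9% × ($10,282.00 − $5,800.00) = $756.20 + 27.9% × $4,482.00 = $2,006.68
Medical Insurance Levy: 7.89% × $12,397.00 = $978.12
Total: $2,006.68 + $978.12 = $2,984.80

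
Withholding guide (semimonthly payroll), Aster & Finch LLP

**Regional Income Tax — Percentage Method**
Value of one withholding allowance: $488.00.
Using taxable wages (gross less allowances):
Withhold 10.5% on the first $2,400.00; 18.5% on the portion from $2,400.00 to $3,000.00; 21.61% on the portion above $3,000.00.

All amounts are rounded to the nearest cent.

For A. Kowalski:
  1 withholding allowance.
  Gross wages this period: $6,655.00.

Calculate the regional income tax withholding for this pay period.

$1,047.39

Regional Income Tax: taxable = $6,655.00 − 1×$488.00 = $6,167.00
  $363.00 + 21.61% × ($6,167.00 − $3,000.00) = $363.00 + 21.61% × $3,167.00 = $1,047.39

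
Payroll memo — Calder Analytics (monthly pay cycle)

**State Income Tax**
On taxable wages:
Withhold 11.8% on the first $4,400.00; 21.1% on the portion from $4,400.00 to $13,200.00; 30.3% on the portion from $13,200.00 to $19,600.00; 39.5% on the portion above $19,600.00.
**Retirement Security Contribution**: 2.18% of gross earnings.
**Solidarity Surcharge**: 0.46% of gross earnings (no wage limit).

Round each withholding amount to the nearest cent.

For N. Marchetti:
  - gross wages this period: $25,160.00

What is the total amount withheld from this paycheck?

$7,175.63

State Income Tax: taxable = $25,160.00
  $4,315.20 + 39.5% × ($25,160.00 − $19,600.00) = $4,315.20 + 39.5% × $5,560.00 = $6,511.40
Retirement Security Contribution: 2.18% × $25,160.00 = $548.49
Solidarity Surcharge: 0.46% × $25,160.00 = $115.74
Total: $6,511.40 + $548.49 + $115.74 = $7,175.63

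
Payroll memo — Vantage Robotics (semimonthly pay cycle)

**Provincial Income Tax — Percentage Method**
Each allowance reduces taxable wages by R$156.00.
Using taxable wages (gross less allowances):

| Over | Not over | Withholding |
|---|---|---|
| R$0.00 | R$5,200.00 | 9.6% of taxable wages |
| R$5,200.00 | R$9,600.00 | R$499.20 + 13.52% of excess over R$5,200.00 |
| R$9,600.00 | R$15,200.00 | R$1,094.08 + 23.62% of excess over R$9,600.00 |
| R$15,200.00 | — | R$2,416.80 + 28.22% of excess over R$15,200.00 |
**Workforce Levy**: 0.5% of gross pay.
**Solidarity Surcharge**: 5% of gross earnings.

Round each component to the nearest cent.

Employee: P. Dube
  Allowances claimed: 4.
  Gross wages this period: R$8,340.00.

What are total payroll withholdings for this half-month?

Provincial Income Tax: taxable = R$8,340.00 − 4×R$156.00 = R$7,716.00
  R$499.20 + 13.52% × (R$7,716.00 − R$5,200.00) = R$499.20 + 13.52% × R$2,516.00 = R$839.36
Workforce Levy: 0.5% × R$8,340.00 = R$41.70
Solidarity Surcharge: 5% × R$8,340.00 = R$417.00
Total: R$839.36 + R$41.70 + R$417.00 = R$1,298.06

R$1,298.06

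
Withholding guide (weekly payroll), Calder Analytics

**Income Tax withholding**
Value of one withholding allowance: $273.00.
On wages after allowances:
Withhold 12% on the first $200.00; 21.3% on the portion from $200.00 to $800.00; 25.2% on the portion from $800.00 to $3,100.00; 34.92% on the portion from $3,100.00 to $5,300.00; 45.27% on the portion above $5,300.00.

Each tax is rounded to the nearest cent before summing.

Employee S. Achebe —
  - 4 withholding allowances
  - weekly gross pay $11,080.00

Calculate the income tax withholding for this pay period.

Income Tax: taxable = $11,080.00 − 4×$273.00 = $9,988.00
  $1,499.64 + 45.27% × ($9,988.00 − $5,300.00) = $1,499.64 + 45.27% × $4,688.00 = $3,621.90

$3,621.90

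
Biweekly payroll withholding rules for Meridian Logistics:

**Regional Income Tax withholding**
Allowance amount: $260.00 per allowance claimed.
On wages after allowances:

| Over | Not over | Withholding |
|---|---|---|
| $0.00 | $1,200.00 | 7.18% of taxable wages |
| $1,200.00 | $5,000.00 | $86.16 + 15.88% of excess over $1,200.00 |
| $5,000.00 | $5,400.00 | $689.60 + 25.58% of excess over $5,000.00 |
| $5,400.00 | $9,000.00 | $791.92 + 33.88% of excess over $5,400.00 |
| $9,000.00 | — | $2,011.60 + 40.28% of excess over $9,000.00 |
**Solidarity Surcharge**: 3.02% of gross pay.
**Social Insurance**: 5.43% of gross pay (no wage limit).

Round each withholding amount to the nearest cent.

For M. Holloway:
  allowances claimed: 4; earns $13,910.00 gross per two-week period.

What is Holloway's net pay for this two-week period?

$9,164.17

Regional Income Tax: taxable = $13,910.00 − 4×$260.00 = $12,870.00
  $2,011.60 + 40.28% × ($12,870.00 − $9,000.00) = $2,011.60 + 40.28% × $3,870.00 = $3,570.44
Solidarity Surcharge: 3.02% × $13,910.00 = $420.08
Social Insurance: 5.43% × $13,910.00 = $755.31
Total withheld: $3,570.44 + $420.08 + $755.31 = $4,745.83
Net pay: $13,910.00 − $4,745.83 = $9,164.17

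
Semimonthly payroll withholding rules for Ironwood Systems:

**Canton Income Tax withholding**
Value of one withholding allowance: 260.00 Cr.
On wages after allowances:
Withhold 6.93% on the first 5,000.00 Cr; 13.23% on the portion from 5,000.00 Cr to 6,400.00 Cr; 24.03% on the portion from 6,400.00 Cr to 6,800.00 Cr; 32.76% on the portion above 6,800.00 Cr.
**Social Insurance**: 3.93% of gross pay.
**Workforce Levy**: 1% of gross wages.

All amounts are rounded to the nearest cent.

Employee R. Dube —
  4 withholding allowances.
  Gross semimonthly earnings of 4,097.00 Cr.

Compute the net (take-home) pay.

3,683.17 Cr

Canton Income Tax: taxable = 4,097.00 Cr − 4×260.00 Cr = 3,057.00 Cr
  6.93% × 3,057.00 Cr = 211.85 Cr
Social Insurance: 3.93% × 4,097.00 Cr = 161.01 Cr
Workforce Levy: 1% × 4,097.00 Cr = 40.97 Cr
Total withheld: 211.85 Cr + 161.01 Cr + 40.97 Cr = 413.83 Cr
Net pay: 4,097.00 Cr − 413.83 Cr = 3,683.17 Cr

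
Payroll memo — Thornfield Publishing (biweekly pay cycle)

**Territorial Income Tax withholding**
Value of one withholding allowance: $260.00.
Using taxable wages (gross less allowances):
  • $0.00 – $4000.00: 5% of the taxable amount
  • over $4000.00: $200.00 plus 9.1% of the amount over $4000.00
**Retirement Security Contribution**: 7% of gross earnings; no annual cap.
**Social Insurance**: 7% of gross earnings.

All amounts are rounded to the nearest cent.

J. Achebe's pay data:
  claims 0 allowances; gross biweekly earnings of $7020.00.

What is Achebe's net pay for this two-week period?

Territorial Income Tax: taxable = $7020.00
  $200.00 + 9.1% × ($7020.00 − $4000.00) = $200.00 + 9.1% × $3020.00 = $474.82
Retirement Security Contribution: 7% × $7020.00 = $491.40
Social Insurance: 7% × $7020.00 = $491.40
Total withheld: $474.82 + $491.40 + $491.40 = $1457.62
Net pay: $7020.00 − $1457.62 = $5562.38

$5562.38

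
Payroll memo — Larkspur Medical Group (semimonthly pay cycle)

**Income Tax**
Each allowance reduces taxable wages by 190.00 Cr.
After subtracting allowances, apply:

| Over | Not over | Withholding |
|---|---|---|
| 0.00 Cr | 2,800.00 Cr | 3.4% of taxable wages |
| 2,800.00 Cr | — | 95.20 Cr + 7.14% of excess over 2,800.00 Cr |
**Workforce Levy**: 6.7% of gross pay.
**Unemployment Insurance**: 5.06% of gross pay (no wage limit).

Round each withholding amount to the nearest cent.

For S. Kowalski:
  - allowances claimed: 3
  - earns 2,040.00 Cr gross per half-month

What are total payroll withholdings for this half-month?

289.88 Cr

Income Tax: taxable = 2,040.00 Cr − 3×190.00 Cr = 1,470.00 Cr
  3.4% × 1,470.00 Cr = 49.98 Cr
Workforce Levy: 6.7% × 2,040.00 Cr = 136.68 Cr
Unemployment Insurance: 5.06% × 2,040.00 Cr = 103.22 Cr
Total: 49.98 Cr + 136.68 Cr + 103.22 Cr = 289.88 Cr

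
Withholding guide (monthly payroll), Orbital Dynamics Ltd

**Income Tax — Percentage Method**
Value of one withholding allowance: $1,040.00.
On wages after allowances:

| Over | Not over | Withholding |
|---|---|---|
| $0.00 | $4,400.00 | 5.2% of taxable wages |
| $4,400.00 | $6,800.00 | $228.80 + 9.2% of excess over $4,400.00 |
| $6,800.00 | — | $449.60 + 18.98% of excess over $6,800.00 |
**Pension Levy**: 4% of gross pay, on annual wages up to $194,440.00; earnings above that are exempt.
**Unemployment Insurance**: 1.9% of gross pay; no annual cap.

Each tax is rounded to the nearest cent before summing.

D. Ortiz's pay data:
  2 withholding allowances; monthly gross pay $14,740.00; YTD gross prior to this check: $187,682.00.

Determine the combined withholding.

$2,112.21

Income Tax: taxable = $14,740.00 − 2×$1,040.00 = $12,660.00
  $449.60 + 18.98% × ($12,660.00 − $6,800.00) = $449.60 + 18.98% × $5,860.00 = $1,561.83
Pension Levy: cap $194,440.00 − YTD $187,682.00 = $6,758.00 subject; 4% × $6,758.00 = $270.32
Unemployment Insurance: 1.9% × $14,740.00 = $280.06
Total: $1,561.83 + $270.32 + $280.06 = $2,112.21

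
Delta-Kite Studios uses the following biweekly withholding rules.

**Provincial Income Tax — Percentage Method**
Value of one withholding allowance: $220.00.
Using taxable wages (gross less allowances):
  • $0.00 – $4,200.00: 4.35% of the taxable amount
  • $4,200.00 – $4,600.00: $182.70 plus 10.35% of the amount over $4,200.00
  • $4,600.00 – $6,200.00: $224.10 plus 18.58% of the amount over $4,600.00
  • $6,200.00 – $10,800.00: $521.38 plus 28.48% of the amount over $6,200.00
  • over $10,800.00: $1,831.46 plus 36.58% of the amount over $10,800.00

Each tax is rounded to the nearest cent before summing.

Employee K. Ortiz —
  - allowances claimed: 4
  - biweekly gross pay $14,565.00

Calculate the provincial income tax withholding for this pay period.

Provincial Income Tax: taxable = $14,565.00 − 4×$220.00 = $13,685.00
  $1,831.46 + 36.58% × ($13,685.00 − $10,800.00) = $1,831.46 + 36.58% × $2,885.00 = $2,886.79

$2,886.79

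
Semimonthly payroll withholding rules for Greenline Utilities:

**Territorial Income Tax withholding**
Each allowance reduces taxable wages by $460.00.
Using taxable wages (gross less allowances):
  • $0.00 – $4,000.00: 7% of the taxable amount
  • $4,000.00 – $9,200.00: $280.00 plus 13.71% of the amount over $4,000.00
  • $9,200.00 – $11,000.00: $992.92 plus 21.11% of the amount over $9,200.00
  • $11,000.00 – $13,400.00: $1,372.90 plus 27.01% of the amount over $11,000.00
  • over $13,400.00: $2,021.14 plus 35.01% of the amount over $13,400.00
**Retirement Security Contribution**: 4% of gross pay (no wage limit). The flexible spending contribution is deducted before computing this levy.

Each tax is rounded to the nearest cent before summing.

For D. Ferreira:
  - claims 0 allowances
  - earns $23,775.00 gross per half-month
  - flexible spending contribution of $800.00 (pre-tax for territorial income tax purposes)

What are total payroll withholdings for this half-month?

Territorial Income Tax: taxable = $23,775.00 − $800.00 = $22,975.00
  $2,021.14 + 35.01% × ($22,975.00 − $13,400.00) = $2,021.14 + 35.01% × $9,575.00 = $5,373.35
Retirement Security Contribution: 4% × $22,975.00 = $919.00
Total: $5,373.35 + $919.00 = $6,292.35

$6,292.35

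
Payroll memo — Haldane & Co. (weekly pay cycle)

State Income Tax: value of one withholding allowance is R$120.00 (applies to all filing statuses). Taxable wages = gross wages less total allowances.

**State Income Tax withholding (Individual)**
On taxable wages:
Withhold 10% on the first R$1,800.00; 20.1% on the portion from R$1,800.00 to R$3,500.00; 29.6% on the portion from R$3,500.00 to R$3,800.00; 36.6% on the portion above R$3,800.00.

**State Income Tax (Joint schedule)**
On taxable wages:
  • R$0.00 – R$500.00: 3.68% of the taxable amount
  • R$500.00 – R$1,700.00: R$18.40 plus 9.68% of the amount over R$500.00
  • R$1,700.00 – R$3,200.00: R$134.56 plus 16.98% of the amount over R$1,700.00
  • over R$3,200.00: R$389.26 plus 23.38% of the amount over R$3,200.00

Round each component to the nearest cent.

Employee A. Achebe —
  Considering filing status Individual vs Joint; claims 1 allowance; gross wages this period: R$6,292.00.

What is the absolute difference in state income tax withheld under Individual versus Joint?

State Income Tax (Individual): taxable = R$6,292.00 − 1×R$120.00 = R$6,172.00
  R$610.50 + 36.6% × (R$6,172.00 − R$3,800.00) = R$610.50 + 36.6% × R$2,372.00 = R$1,478.65
State Income Tax (Joint): taxable = R$6,292.00 − 1×R$120.00 = R$6,172.00
  R$389.26 + 23.38% × (R$6,172.00 − R$3,200.00) = R$389.26 + 23.38% × R$2,972.00 = R$1,084.11
Difference: |R$1,478.65 − R$1,084.11| = R$394.54 (higher under Individual)

R$394.54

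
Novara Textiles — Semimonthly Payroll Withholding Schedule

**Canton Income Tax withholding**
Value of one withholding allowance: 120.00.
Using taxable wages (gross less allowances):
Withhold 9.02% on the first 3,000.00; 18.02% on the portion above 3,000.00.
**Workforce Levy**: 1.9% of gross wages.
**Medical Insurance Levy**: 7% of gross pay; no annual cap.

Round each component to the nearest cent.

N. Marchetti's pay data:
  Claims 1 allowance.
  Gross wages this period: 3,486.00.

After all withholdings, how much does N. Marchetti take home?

Canton Income Tax: taxable = 3,486.00 − 1×120.00 = 3,366.00
  270.60 + 18.02% × (3,366.00 − 3,000.00) = 270.60 + 18.02% × 366.00 = 336.55
Workforce Levy: 1.9% × 3,486.00 = 66.23
Medical Insurance Levy: 7% × 3,486.00 = 244.02
Total withheld: 336.55 + 66.23 + 244.02 = 646.80
Net pay: 3,486.00 − 646.80 = 2,839.20

2,839.20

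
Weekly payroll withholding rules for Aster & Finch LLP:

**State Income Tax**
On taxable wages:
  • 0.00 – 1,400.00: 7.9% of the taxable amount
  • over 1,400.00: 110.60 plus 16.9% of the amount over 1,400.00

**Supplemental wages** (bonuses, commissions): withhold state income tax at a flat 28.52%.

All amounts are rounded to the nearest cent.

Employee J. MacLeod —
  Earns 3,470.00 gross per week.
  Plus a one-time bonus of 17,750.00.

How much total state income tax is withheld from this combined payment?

State Income Tax: taxable = 3,470.00
  110.60 + 16.9% × (3,470.00 − 1,400.00) = 110.60 + 16.9% × 2,070.00 = 460.43
Supplemental (28.52% flat on bonus): 28.52% × 17,750.00 = 5,062.30
Total state income tax: 460.43 + 5,062.30 = 5,522.73

5,522.73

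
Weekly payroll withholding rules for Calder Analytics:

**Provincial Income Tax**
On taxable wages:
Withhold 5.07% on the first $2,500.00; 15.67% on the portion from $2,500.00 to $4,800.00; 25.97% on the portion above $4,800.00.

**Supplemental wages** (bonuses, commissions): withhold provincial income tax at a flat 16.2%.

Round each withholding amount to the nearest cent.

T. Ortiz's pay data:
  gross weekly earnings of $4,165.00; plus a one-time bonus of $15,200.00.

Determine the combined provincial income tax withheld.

Provincial Income Tax: taxable = $4,165.00
  $126.75 + 15.67% × ($4,165.00 − $2,500.00) = $126.75 + 15.67% × $1,665.00 = $387.66
Supplemental (16.2% flat on bonus): 16.2% × $15,200.00 = $2,462.40
Total provincial income tax: $387.66 + $2,462.40 = $2,850.06

$2,850.06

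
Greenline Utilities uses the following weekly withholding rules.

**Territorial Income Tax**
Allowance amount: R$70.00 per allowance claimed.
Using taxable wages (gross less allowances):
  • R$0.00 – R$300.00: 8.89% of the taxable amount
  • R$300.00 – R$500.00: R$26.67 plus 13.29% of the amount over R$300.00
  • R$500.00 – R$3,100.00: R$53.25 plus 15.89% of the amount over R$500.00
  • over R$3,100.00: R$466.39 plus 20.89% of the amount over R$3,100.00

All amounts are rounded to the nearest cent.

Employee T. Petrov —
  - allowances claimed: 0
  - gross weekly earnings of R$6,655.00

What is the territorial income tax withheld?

R$1,209.03

Territorial Income Tax: taxable = R$6,655.00
  R$466.39 + 20.89% × (R$6,655.00 − R$3,100.00) = R$466.39 + 20.89% × R$3,555.00 = R$1,209.03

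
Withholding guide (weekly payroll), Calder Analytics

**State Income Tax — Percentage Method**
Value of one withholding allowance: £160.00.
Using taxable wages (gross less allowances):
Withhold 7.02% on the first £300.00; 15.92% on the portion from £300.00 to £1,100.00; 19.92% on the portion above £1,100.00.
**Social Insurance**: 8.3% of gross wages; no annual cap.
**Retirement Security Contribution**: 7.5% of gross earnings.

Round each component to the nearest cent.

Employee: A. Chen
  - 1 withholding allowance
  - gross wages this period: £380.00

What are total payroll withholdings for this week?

State Income Tax: taxable = £380.00 − 1×£160.00 = £220.00
  7.02% × £220.00 = £15.44
Social Insurance: 8.3% × £380.00 = £31.54
Retirement Security Contribution: 7.5% × £380.00 = £28.50
Total: £15.44 + £31.54 + £28.50 = £75.48

£75.48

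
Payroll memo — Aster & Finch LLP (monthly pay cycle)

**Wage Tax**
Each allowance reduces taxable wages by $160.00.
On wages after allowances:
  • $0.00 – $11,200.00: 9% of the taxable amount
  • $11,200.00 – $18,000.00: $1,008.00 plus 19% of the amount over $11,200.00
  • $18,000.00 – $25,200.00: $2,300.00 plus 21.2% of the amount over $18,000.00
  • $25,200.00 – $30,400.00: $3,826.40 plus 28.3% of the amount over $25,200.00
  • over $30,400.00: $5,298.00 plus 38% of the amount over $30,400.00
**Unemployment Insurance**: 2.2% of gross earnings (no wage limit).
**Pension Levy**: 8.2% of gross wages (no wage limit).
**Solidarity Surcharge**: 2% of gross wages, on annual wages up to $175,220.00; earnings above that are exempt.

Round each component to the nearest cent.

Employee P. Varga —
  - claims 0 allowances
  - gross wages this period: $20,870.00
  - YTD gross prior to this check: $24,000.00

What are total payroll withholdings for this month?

Wage Tax: taxable = $20,870.00
  $2,300.00 + 21.2% × ($20,870.00 − $18,000.00) = $2,300.00 + 21.2% × $2,870.00 = $2,908.44
Unemployment Insurance: 2.2% × $20,870.00 = $459.14
Pension Levy: 8.2% × $20,870.00 = $1,711.34
Solidarity Surcharge: 2% × $20,870.00 = $417.40
Total: $2,908.44 + $459.14 + $1,711.34 + $417.40 = $5,496.32

$5,496.32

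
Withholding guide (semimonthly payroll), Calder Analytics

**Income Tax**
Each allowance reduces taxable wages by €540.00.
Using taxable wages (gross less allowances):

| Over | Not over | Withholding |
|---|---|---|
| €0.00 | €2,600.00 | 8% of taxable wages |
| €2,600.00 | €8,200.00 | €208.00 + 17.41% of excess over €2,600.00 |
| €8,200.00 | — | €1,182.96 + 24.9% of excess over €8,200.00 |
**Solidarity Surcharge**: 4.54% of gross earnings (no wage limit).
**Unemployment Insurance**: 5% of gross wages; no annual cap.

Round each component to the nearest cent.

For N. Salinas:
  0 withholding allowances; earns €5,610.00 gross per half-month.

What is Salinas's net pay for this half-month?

Income Tax: taxable = €5,610.00
  €208.00 + 17.41% × (€5,610.00 − €2,600.00) = €208.00 + 17.41% × €3,010.00 = €732.04
Solidarity Surcharge: 4.54% × €5,610.00 = €254.69
Unemployment Insurance: 5% × €5,610.00 = €280.50
Total withheld: €732.04 + €254.69 + €280.50 = €1,267.23
Net pay: €5,610.00 − €1,267.23 = €4,342.77

€4,342.77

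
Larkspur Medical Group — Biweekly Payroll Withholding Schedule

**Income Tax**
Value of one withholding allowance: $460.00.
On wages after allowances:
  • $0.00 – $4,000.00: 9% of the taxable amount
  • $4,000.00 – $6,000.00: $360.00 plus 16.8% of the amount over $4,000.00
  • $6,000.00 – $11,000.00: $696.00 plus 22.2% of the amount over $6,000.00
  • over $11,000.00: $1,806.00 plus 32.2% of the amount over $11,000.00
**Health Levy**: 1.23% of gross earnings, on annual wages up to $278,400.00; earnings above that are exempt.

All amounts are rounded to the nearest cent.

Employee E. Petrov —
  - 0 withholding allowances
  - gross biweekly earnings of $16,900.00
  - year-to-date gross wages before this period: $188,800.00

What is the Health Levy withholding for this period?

$207.87

Health Levy: 1.23% × $16,900.00 = $207.87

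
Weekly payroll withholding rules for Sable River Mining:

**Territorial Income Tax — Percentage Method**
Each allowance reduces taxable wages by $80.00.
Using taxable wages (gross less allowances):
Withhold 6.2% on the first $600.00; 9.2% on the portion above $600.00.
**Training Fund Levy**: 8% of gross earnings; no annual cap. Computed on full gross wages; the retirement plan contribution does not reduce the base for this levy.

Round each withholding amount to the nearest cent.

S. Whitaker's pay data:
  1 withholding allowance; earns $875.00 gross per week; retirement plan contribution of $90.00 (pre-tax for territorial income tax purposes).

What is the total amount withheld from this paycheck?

$116.86

Territorial Income Tax: taxable = $875.00 − $90.00 − 1×$80.00 = $705.00
  $37.20 + 9.2% × ($705.00 − $600.00) = $37.20 + 9.2% × $105.00 = $46.86
Training Fund Levy: 8% × $875.00 = $70.00
Total: $46.86 + $70.00 = $116.86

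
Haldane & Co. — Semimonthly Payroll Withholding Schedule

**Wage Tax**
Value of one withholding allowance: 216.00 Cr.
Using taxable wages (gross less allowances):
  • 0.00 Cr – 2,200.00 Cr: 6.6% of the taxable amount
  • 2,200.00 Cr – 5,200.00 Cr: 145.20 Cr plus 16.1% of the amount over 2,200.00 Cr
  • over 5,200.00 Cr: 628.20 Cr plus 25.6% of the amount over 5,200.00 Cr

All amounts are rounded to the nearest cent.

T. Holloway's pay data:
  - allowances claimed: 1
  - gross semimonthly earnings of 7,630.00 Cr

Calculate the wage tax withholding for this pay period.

1,194.98 Cr

Wage Tax: taxable = 7,630.00 Cr − 1×216.00 Cr = 7,414.00 Cr
  628.20 Cr + 25.6% × (7,414.00 Cr − 5,200.00 Cr) = 628.20 Cr + 25.6% × 2,214.00 Cr = 1,194.98 Cr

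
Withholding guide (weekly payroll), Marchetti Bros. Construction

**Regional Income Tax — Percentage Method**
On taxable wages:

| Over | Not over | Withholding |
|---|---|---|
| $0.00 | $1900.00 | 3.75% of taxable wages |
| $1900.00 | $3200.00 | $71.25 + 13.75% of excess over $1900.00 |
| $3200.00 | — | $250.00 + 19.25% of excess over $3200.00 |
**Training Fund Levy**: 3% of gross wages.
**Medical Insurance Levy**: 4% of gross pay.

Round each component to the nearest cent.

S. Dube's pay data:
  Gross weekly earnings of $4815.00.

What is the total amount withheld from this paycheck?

Regional Income Tax: taxable = $4815.00
  $250.00 + 19.25% × ($4815.00 − $3200.00) = $250.00 + 19.25% × $1615.00 = $560.89
Training Fund Levy: 3% × $4815.00 = $144.45
Medical Insurance Levy: 4% × $4815.00 = $192.60
Total: $560.89 + $144.45 + $192.60 = $897.94

$897.94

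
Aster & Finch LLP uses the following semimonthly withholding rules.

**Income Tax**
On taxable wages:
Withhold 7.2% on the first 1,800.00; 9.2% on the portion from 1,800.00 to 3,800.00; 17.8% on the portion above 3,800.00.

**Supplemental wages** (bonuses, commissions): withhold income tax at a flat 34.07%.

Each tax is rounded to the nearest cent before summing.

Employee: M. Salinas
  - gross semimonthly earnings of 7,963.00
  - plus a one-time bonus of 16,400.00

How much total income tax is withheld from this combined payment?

Income Tax: taxable = 7,963.00
  313.60 + 17.8% × (7,963.00 − 3,800.00) = 313.60 + 17.8% × 4,163.00 = 1,054.61
Supplemental (34.07% flat on bonus): 34.07% × 16,400.00 = 5,587.48
Total income tax: 1,054.61 + 5,587.48 = 6,642.09

6,642.09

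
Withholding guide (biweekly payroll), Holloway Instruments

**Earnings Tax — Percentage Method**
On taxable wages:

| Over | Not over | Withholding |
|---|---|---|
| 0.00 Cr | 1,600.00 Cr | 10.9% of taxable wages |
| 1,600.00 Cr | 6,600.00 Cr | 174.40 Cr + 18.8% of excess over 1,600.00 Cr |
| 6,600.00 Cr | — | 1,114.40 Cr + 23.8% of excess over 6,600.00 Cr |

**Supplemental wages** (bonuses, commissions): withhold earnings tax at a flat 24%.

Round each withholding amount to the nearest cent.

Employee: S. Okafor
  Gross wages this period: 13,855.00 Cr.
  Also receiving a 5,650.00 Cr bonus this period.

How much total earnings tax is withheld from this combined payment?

4,197.09 Cr

Earnings Tax: taxable = 13,855.00 Cr
  1,114.40 Cr + 23.8% × (13,855.00 Cr − 6,600.00 Cr) = 1,114.40 Cr + 23.8% × 7,255.00 Cr = 2,841.09 Cr
Supplemental (24% flat on bonus): 24% × 5,650.00 Cr = 1,356.00 Cr
Total earnings tax: 2,841.09 Cr + 1,356.00 Cr = 4,197.09 Cr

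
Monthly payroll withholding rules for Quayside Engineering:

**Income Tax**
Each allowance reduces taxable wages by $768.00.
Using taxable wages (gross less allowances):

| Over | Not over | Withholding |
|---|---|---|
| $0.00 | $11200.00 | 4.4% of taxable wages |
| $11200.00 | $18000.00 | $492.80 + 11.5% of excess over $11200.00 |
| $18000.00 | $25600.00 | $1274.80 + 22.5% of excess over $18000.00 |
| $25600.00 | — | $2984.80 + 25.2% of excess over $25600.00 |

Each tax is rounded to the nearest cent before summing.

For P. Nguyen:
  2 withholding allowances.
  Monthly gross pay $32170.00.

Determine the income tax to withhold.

Income Tax: taxable = $32170.00 − 2×$768.00 = $30634.00
  $2984.80 + 25.2% × ($30634.00 − $25600.00) = $2984.80 + 25.2% × $5034.00 = $4253.37

$4253.37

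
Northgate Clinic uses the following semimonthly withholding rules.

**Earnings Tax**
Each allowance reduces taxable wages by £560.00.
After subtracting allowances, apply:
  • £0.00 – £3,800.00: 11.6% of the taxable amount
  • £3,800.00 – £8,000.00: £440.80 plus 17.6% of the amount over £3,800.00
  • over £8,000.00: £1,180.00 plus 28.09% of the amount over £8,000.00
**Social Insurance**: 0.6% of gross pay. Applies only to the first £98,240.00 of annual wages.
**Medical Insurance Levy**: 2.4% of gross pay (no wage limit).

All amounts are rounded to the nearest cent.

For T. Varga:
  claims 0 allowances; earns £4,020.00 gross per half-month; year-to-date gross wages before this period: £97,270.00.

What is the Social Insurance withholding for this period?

£5.82

Social Insurance: cap £98,240.00 − YTD £97,270.00 = £970.00 subject; 0.6% × £970.00 = £5.82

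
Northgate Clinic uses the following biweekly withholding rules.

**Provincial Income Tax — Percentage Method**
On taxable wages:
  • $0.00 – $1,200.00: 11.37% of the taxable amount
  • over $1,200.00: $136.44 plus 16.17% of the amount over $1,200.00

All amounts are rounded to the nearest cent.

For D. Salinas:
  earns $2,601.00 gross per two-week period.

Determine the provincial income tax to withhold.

$362.98

Provincial Income Tax: taxable = $2,601.00
  $136.44 + 16.17% × ($2,601.00 − $1,200.00) = $136.44 + 16.17% × $1,401.00 = $362.98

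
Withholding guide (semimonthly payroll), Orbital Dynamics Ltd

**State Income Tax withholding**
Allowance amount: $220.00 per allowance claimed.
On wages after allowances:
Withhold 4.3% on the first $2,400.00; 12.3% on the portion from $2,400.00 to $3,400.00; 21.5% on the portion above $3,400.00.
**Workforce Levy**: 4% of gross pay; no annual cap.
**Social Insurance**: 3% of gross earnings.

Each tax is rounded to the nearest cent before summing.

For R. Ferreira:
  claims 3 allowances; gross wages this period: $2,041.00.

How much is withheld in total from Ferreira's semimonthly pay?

State Income Tax: taxable = $2,041.00 − 3×$220.00 = $1,381.00
  4.3% × $1,381.00 = $59.38
Workforce Levy: 4% × $2,041.00 = $81.64
Social Insurance: 3% × $2,041.00 = $61.23
Total: $59.38 + $81.64 + $61.23 = $202.25

$202.25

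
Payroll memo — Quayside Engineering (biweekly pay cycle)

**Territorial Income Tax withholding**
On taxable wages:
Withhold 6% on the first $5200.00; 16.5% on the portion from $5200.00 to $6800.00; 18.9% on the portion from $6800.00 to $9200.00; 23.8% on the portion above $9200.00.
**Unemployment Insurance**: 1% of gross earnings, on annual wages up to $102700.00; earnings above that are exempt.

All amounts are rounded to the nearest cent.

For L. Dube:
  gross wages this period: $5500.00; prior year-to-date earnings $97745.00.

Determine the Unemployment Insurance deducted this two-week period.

$49.55

Unemployment Insurance: cap $102700.00 − YTD $97745.00 = $4955.00 subject; 1% × $4955.00 = $49.55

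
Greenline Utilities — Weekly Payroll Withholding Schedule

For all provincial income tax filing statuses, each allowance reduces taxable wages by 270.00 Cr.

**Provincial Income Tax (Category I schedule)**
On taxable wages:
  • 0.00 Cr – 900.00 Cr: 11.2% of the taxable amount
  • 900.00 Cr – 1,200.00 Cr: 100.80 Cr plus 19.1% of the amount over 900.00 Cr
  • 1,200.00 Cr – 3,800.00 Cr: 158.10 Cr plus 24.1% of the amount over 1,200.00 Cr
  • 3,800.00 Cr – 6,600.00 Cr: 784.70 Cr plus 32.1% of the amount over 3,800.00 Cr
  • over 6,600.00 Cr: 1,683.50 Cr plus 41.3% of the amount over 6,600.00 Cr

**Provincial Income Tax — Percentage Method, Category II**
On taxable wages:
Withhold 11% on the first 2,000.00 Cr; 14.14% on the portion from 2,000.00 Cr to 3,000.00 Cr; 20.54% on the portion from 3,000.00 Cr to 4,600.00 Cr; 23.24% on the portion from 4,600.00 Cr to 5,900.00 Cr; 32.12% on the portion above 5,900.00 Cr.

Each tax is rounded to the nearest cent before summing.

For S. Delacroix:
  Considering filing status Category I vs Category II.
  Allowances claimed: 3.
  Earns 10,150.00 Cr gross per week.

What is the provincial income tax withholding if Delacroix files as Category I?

2,815.12 Cr

Provincial Income Tax (Category I): taxable = 10,150.00 Cr − 3×270.00 Cr = 9,340.00 Cr
  1,683.50 Cr + 41.3% × (9,340.00 Cr − 6,600.00 Cr) = 1,683.50 Cr + 41.3% × 2,740.00 Cr = 2,815.12 Cr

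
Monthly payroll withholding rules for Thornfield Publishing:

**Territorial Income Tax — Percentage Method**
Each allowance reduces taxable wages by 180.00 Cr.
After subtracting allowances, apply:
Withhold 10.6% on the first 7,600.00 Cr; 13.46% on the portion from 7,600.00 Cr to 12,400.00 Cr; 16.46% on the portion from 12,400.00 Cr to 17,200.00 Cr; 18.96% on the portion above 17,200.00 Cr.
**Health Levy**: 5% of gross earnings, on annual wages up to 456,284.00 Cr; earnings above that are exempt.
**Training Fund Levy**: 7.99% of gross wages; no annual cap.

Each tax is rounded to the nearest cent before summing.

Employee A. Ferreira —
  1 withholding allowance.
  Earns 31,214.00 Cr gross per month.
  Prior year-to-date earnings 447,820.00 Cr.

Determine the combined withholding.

Territorial Income Tax: taxable = 31,214.00 Cr − 1×180.00 Cr = 31,034.00 Cr
  2,241.76 Cr + 18.96% × (31,034.00 Cr − 17,200.00 Cr) = 2,241.76 Cr + 18.96% × 13,834.00 Cr = 4,864.69 Cr
Health Levy: cap 456,284.00 Cr − YTD 447,820.00 Cr = 8,464.00 Cr subject; 5% × 8,464.00 Cr = 423.20 Cr
Training Fund Levy: 7.99% × 31,214.00 Cr = 2,494.00 Cr
Total: 4,864.69 Cr + 423.20 Cr + 2,494.00 Cr = 7,781.89 Cr

7,781.89 Cr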